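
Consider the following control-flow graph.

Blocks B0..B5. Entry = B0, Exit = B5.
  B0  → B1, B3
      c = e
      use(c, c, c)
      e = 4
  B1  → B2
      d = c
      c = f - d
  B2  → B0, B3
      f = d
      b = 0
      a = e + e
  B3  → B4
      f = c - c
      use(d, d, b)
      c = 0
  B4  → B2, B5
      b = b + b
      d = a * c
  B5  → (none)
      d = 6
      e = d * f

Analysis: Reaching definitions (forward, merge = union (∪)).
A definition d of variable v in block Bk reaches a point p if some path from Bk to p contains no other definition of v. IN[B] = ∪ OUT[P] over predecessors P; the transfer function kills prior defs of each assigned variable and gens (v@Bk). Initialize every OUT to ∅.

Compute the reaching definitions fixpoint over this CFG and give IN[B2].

Answer: {a@B2, b@B2, b@B4, c@B1, c@B3, d@B1, d@B4, e@B0, f@B2, f@B3}

Derivation:
Per-block solution:
  B0:   IN={a@B2, b@B2, c@B1, c@B3, d@B1, d@B4, e@B0, f@B2}   OUT={a@B2, b@B2, c@B0, d@B1, d@B4, e@B0, f@B2}
  B1:   IN={a@B2, b@B2, c@B0, d@B1, d@B4, e@B0, f@B2}   OUT={a@B2, b@B2, c@B1, d@B1, e@B0, f@B2}
  B2:   IN={a@B2, b@B2, b@B4, c@B1, c@B3, d@B1, d@B4, e@B0, f@B2, f@B3}   OUT={a@B2, b@B2, c@B1, c@B3, d@B1, d@B4, e@B0, f@B2}
  B3:   IN={a@B2, b@B2, c@B0, c@B1, c@B3, d@B1, d@B4, e@B0, f@B2}   OUT={a@B2, b@B2, c@B3, d@B1, d@B4, e@B0, f@B3}
  B4:   IN={a@B2, b@B2, c@B3, d@B1, d@B4, e@B0, f@B3}   OUT={a@B2, b@B4, c@B3, d@B4, e@B0, f@B3}
  B5:   IN={a@B2, b@B4, c@B3, d@B4, e@B0, f@B3}   OUT={a@B2, b@B4, c@B3, d@B5, e@B5, f@B3}

Merge at B2: IN[B2] = OUT[B1] ⊔ OUT[B4] = {a@B2, b@B2, b@B4, c@B1, c@B3, d@B1, d@B4, e@B0, f@B2, f@B3}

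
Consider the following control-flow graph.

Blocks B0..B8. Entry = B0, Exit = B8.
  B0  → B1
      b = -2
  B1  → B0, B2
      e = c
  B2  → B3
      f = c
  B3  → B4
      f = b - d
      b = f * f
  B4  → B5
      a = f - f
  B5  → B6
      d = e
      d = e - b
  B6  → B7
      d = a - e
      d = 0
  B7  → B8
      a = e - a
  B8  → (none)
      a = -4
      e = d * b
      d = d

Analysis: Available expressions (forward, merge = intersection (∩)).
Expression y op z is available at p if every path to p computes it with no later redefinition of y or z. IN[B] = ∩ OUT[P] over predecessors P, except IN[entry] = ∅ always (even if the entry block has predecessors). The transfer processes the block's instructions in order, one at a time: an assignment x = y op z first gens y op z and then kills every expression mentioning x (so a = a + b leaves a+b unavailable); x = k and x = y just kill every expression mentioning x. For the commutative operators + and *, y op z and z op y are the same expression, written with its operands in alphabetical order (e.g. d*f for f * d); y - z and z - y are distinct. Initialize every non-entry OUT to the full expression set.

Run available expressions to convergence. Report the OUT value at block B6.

Answer: {a-e, e-b, f*f, f-f}

Derivation:
Per-block solution:
  B0:  IN={}  OUT={}
  B1:  IN={}  OUT={}
  B2:  IN={}  OUT={}
  B3:  IN={}  OUT={f*f}
  B4:  IN={f*f}  OUT={f*f, f-f}
  B5:  IN={f*f, f-f}  OUT={e-b, f*f, f-f}
  B6:  IN={e-b, f*f, f-f}  OUT={a-e, e-b, f*f, f-f}
  B7:  IN={a-e, e-b, f*f, f-f}  OUT={e-b, f*f, f-f}
  B8:  IN={e-b, f*f, f-f}  OUT={f*f, f-f}

Merge at B6: IN[B6] = OUT[B5] = {e-b, f*f, f-f}
Applying B6's transfer function to that IN value gives OUT[B6] (row B6 above).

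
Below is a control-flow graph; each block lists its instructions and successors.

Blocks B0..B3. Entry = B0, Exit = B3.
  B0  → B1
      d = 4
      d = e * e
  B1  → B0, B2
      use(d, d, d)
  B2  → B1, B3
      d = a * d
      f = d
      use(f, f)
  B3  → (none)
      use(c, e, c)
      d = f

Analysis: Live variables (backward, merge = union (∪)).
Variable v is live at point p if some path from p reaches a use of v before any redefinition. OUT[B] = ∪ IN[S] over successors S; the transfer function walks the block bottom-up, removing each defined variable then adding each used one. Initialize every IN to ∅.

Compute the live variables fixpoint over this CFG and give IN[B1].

Answer: {a, c, d, e}

Derivation:
Per-block solution:
  B0: | IN={a, c, e} | OUT={a, c, d, e}
  B1: | IN={a, c, d, e} | OUT={a, c, d, e}
  B2: | IN={a, c, d, e} | OUT={a, c, d, e, f}
  B3: | IN={c, e, f} | OUT={}

Merge at B1: OUT[B1] = IN[B0] ⊔ IN[B2] = {a, c, d, e}
Applying B1's transfer function to that OUT value gives IN[B1] (row B1 above).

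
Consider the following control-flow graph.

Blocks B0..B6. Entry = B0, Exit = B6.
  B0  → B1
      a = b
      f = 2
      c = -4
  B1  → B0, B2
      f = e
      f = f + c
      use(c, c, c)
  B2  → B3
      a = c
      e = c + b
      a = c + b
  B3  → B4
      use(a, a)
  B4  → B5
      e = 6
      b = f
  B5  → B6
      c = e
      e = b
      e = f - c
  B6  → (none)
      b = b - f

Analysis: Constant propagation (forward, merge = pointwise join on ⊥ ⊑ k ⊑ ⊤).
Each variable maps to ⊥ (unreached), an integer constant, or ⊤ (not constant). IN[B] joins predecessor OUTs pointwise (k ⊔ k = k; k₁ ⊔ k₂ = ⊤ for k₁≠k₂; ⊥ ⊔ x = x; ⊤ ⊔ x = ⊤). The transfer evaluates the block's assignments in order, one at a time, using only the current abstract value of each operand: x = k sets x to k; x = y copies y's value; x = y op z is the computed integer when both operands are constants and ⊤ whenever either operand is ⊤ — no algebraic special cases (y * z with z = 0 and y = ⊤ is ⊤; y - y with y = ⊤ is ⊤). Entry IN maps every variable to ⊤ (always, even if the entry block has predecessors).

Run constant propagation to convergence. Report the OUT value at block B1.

Fixpoint table:
  B0:   IN=(all ⊤)   OUT={c:-4, f:2; rest ⊤}
  B1:   IN={c:-4, f:2; rest ⊤}   OUT={c:-4; rest ⊤}
  B2:   IN={c:-4; rest ⊤}   OUT={c:-4; rest ⊤}
  B3:   IN={c:-4; rest ⊤}   OUT={c:-4; rest ⊤}
  B4:   IN={c:-4; rest ⊤}   OUT={c:-4, e:6; rest ⊤}
  B5:   IN={c:-4, e:6; rest ⊤}   OUT={c:6; rest ⊤}
  B6:   IN={c:6; rest ⊤}   OUT={c:6; rest ⊤}

Merge at B1: IN[B1] = OUT[B0] = {a: ⊤, b: ⊤, c: -4, d: ⊤, e: ⊤, f: 2}
Applying B1's transfer function to that IN value gives OUT[B1] (row B1 above).

Answer: {a: ⊤, b: ⊤, c: -4, d: ⊤, e: ⊤, f: ⊤}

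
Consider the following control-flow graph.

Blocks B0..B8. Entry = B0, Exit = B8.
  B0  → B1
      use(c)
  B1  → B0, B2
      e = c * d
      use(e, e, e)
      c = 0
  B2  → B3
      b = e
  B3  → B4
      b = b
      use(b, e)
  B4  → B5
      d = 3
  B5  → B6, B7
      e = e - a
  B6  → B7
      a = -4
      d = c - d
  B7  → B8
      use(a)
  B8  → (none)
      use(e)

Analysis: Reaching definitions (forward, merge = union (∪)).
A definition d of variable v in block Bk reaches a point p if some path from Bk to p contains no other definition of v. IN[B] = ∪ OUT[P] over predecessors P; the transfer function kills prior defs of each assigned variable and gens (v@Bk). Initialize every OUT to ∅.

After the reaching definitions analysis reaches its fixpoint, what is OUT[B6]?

Converged values:
  B0:  IN={c@B1, e@B1}  OUT={c@B1, e@B1}
  B1:  IN={c@B1, e@B1}  OUT={c@B1, e@B1}
  B2:  IN={c@B1, e@B1}  OUT={b@B2, c@B1, e@B1}
  B3:  IN={b@B2, c@B1, e@B1}  OUT={b@B3, c@B1, e@B1}
  B4:  IN={b@B3, c@B1, e@B1}  OUT={b@B3, c@B1, d@B4, e@B1}
  B5:  IN={b@B3, c@B1, d@B4, e@B1}  OUT={b@B3, c@B1, d@B4, e@B5}
  B6:  IN={b@B3, c@B1, d@B4, e@B5}  OUT={a@B6, b@B3, c@B1, d@B6, e@B5}
  B7:  IN={a@B6, b@B3, c@B1, d@B4, d@B6, e@B5}  OUT={a@B6, b@B3, c@B1, d@B4, d@B6, e@B5}
  B8:  IN={a@B6, b@B3, c@B1, d@B4, d@B6, e@B5}  OUT={a@B6, b@B3, c@B1, d@B4, d@B6, e@B5}

Merge at B6: IN[B6] = OUT[B5] = {b@B3, c@B1, d@B4, e@B5}
Applying B6's transfer function to that IN value gives OUT[B6] (row B6 above).

Answer: {a@B6, b@B3, c@B1, d@B6, e@B5}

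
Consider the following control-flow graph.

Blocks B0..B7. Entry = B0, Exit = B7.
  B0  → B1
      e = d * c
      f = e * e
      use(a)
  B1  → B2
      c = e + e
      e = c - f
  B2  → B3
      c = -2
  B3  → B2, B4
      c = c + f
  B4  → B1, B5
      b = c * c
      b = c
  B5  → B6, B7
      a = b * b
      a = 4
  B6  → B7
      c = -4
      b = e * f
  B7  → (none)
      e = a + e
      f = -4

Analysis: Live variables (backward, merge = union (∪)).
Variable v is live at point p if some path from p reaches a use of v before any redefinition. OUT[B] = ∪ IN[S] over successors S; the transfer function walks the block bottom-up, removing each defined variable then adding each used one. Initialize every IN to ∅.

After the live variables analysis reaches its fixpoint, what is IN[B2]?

Answer: {e, f}

Trace:
Fixpoint table:
  B0:   IN={a, c, d}   OUT={e, f}
  B1:   IN={e, f}   OUT={e, f}
  B2:   IN={e, f}   OUT={c, e, f}
  B3:   IN={c, e, f}   OUT={c, e, f}
  B4:   IN={c, e, f}   OUT={b, e, f}
  B5:   IN={b, e, f}   OUT={a, e, f}
  B6:   IN={a, e, f}   OUT={a, e}
  B7:   IN={a, e}   OUT={}

Merge at B2: OUT[B2] = IN[B3] = {c, e, f}
Applying B2's transfer function to that OUT value gives IN[B2] (row B2 above).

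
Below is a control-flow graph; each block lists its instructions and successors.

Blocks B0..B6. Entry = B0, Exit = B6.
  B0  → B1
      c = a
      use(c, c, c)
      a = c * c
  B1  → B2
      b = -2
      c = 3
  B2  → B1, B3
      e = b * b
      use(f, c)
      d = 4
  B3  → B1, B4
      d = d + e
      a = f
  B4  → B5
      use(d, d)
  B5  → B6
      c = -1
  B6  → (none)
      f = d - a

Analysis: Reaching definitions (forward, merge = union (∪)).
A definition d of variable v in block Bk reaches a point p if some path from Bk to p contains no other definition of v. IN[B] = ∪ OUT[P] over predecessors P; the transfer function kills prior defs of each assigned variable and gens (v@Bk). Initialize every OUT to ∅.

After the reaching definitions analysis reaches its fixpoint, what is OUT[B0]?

Per-block solution:
  B0:   IN={}   OUT={a@B0, c@B0}
  B1:   IN={a@B0, a@B3, b@B1, c@B0, c@B1, d@B2, d@B3, e@B2}   OUT={a@B0, a@B3, b@B1, c@B1, d@B2, d@B3, e@B2}
  B2:   IN={a@B0, a@B3, b@B1, c@B1, d@B2, d@B3, e@B2}   OUT={a@B0, a@B3, b@B1, c@B1, d@B2, e@B2}
  B3:   IN={a@B0, a@B3, b@B1, c@B1, d@B2, e@B2}   OUT={a@B3, b@B1, c@B1, d@B3, e@B2}
  B4:   IN={a@B3, b@B1, c@B1, d@B3, e@B2}   OUT={a@B3, b@B1, c@B1, d@B3, e@B2}
  B5:   IN={a@B3, b@B1, c@B1, d@B3, e@B2}   OUT={a@B3, b@B1, c@B5, d@B3, e@B2}
  B6:   IN={a@B3, b@B1, c@B5, d@B3, e@B2}   OUT={a@B3, b@B1, c@B5, d@B3, e@B2, f@B6}

B0 is the boundary node: IN[B0] = {}
Applying B0's transfer function to that IN value gives OUT[B0] (row B0 above).

Answer: {a@B0, c@B0}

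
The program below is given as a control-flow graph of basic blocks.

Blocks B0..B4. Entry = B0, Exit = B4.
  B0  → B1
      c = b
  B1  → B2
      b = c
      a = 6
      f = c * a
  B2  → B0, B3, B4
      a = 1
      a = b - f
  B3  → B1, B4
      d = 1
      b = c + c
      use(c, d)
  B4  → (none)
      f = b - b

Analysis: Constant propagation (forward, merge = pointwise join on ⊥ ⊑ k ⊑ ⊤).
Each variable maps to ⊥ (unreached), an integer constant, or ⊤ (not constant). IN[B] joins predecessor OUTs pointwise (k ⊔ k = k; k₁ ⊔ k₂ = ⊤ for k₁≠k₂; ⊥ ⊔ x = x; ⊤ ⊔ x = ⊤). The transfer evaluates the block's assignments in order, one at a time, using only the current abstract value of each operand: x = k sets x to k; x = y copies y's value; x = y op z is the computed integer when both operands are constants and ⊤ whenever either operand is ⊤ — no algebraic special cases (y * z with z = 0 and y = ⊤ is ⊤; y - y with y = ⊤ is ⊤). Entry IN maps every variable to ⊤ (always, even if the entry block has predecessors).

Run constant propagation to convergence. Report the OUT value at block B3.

Answer: {a: ⊤, b: ⊤, c: ⊤, d: 1, e: ⊤, f: ⊤}

Derivation:
Per-block solution:
  B0:  IN=(all ⊤)  OUT=(all ⊤)
  B1:  IN=(all ⊤)  OUT={a:6; rest ⊤}
  B2:  IN={a:6; rest ⊤}  OUT=(all ⊤)
  B3:  IN=(all ⊤)  OUT={d:1; rest ⊤}
  B4:  IN=(all ⊤)  OUT=(all ⊤)

Merge at B3: IN[B3] = OUT[B2] = {a: ⊤, b: ⊤, c: ⊤, d: ⊤, e: ⊤, f: ⊤}
Applying B3's transfer function to that IN value gives OUT[B3] (row B3 above).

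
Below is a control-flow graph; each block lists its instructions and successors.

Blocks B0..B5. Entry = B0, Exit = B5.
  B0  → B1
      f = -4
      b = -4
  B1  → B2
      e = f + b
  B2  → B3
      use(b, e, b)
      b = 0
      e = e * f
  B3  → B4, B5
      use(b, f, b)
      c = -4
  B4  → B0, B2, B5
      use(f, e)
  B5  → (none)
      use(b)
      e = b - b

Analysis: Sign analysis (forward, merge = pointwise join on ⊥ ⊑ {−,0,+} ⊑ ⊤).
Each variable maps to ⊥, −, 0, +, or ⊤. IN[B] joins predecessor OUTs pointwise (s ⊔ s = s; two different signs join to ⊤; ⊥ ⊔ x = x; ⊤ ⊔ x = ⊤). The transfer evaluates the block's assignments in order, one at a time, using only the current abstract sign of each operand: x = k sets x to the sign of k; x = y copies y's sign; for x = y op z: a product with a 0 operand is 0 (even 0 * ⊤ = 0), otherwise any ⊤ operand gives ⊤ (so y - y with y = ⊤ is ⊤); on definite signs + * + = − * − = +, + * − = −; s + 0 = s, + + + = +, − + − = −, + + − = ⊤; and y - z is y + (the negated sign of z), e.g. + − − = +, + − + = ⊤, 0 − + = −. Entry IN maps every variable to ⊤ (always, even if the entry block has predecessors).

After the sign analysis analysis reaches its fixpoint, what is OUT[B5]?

Per-block solution:
  B0:   IN=(all ⊤)   OUT={b:-, f:-; rest ⊤}
  B1:   IN={b:-, f:-; rest ⊤}   OUT={b:-, e:-, f:-; rest ⊤}
  B2:   IN={f:-; rest ⊤}   OUT={b:0, f:-; rest ⊤}
  B3:   IN={b:0, f:-; rest ⊤}   OUT={b:0, c:-, f:-; rest ⊤}
  B4:   IN={b:0, c:-, f:-; rest ⊤}   OUT={b:0, c:-, f:-; rest ⊤}
  B5:   IN={b:0, c:-, f:-; rest ⊤}   OUT={b:0, c:-, e:0, f:-; rest ⊤}

Merge at B5: IN[B5] = OUT[B3] ⊔ OUT[B4] = {a: ⊤, b: 0, c: -, d: ⊤, e: ⊤, f: -}
Applying B5's transfer function to that IN value gives OUT[B5] (row B5 above).

Answer: {a: ⊤, b: 0, c: -, d: ⊤, e: 0, f: -}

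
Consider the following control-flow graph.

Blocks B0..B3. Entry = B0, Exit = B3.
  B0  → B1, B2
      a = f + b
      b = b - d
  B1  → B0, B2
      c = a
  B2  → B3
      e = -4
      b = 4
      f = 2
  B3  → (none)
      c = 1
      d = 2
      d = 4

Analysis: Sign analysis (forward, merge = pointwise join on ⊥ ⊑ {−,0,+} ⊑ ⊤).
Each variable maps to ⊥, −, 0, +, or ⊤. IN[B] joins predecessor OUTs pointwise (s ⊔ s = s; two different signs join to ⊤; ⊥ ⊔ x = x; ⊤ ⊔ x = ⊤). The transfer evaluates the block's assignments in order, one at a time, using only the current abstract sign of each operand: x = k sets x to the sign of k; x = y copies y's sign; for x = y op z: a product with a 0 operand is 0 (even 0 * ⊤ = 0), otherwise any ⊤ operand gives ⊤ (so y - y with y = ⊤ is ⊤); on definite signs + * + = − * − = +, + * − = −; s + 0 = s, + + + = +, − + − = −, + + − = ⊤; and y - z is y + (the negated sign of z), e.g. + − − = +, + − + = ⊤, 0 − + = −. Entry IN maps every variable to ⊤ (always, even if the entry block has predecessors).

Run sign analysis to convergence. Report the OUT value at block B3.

Per-block solution:
  B0:   IN=(all ⊤)   OUT=(all ⊤)
  B1:   IN=(all ⊤)   OUT=(all ⊤)
  B2:   IN=(all ⊤)   OUT={b:+, e:-, f:+; rest ⊤}
  B3:   IN={b:+, e:-, f:+; rest ⊤}   OUT={b:+, c:+, d:+, e:-, f:+; rest ⊤}

Merge at B3: IN[B3] = OUT[B2] = {a: ⊤, b: +, c: ⊤, d: ⊤, e: -, f: +}
Applying B3's transfer function to that IN value gives OUT[B3] (row B3 above).

Answer: {a: ⊤, b: +, c: +, d: +, e: -, f: +}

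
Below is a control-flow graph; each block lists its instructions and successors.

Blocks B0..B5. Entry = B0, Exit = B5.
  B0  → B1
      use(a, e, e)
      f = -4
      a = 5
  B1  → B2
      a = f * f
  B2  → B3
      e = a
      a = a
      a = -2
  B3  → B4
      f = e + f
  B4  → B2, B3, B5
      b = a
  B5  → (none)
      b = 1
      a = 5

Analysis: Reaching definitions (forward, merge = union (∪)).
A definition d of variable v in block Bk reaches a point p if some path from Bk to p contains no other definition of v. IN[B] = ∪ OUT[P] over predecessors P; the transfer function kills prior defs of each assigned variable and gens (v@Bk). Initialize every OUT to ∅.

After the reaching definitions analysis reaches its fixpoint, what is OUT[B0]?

Fixpoint table:
  B0:   IN={}   OUT={a@B0, f@B0}
  B1:   IN={a@B0, f@B0}   OUT={a@B1, f@B0}
  B2:   IN={a@B1, a@B2, b@B4, e@B2, f@B0, f@B3}   OUT={a@B2, b@B4, e@B2, f@B0, f@B3}
  B3:   IN={a@B2, b@B4, e@B2, f@B0, f@B3}   OUT={a@B2, b@B4, e@B2, f@B3}
  B4:   IN={a@B2, b@B4, e@B2, f@B3}   OUT={a@B2, b@B4, e@B2, f@B3}
  B5:   IN={a@B2, b@B4, e@B2, f@B3}   OUT={a@B5, b@B5, e@B2, f@B3}

B0 is the boundary node: IN[B0] = {}
Applying B0's transfer function to that IN value gives OUT[B0] (row B0 above).

Answer: {a@B0, f@B0}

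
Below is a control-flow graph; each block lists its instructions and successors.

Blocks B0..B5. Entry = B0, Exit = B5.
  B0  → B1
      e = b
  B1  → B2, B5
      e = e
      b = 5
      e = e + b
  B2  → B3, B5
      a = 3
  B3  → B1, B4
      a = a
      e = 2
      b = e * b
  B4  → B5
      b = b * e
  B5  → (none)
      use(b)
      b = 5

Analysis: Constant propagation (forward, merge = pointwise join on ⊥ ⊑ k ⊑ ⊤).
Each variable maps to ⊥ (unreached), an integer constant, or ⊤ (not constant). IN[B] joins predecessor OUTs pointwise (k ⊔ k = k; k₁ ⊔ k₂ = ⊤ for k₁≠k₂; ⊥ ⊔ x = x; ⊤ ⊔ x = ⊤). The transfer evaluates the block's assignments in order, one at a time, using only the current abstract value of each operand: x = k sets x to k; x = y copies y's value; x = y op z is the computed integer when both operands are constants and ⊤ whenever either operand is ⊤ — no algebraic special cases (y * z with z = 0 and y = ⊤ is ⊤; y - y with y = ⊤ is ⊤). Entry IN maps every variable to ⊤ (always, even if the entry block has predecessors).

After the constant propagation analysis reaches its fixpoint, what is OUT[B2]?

Converged values:
  B0:  IN=(all ⊤)  OUT=(all ⊤)
  B1:  IN=(all ⊤)  OUT={b:5; rest ⊤}
  B2:  IN={b:5; rest ⊤}  OUT={a:3, b:5; rest ⊤}
  B3:  IN={a:3, b:5; rest ⊤}  OUT={a:3, b:10, e:2; rest ⊤}
  B4:  IN={a:3, b:10, e:2; rest ⊤}  OUT={a:3, b:20, e:2; rest ⊤}
  B5:  IN=(all ⊤)  OUT={b:5; rest ⊤}

Merge at B2: IN[B2] = OUT[B1] = {a: ⊤, b: 5, c: ⊤, d: ⊤, e: ⊤, f: ⊤}
Applying B2's transfer function to that IN value gives OUT[B2] (row B2 above).

Answer: {a: 3, b: 5, c: ⊤, d: ⊤, e: ⊤, f: ⊤}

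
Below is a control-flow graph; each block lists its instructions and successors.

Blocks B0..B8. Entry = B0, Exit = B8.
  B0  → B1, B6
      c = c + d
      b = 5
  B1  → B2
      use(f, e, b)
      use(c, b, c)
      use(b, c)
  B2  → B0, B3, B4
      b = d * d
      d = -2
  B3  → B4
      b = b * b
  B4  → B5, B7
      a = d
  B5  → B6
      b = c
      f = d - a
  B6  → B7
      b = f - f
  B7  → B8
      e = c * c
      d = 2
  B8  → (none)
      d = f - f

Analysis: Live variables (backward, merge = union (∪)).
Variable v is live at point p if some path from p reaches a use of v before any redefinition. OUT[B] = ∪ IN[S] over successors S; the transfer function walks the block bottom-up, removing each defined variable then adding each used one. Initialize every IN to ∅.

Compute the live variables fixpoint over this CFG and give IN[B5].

Converged values:
  B0: | IN={c, d, e, f} | OUT={b, c, d, e, f}
  B1: | IN={b, c, d, e, f} | OUT={c, d, e, f}
  B2: | IN={c, d, e, f} | OUT={b, c, d, e, f}
  B3: | IN={b, c, d, f} | OUT={c, d, f}
  B4: | IN={c, d, f} | OUT={a, c, d, f}
  B5: | IN={a, c, d} | OUT={c, f}
  B6: | IN={c, f} | OUT={c, f}
  B7: | IN={c, f} | OUT={f}
  B8: | IN={f} | OUT={}

Merge at B5: OUT[B5] = IN[B6] = {c, f}
Applying B5's transfer function to that OUT value gives IN[B5] (row B5 above).

Answer: {a, c, d}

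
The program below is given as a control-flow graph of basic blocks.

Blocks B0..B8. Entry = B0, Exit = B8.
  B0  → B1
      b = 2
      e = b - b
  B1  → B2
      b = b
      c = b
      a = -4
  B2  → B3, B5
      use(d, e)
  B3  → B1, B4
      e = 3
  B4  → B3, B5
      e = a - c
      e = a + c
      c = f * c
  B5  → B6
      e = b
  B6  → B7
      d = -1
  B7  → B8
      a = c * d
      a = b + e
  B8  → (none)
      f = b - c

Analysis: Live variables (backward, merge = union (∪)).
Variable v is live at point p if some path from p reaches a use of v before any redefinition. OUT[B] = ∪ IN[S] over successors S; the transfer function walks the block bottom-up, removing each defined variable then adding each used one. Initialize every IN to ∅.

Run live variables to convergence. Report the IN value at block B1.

Answer: {b, d, e, f}

Trace:
Converged values:
  B0: | IN={d, f} | OUT={b, d, e, f}
  B1: | IN={b, d, e, f} | OUT={a, b, c, d, e, f}
  B2: | IN={a, b, c, d, e, f} | OUT={a, b, c, d, f}
  B3: | IN={a, b, c, d, f} | OUT={a, b, c, d, e, f}
  B4: | IN={a, b, c, d, f} | OUT={a, b, c, d, f}
  B5: | IN={b, c} | OUT={b, c, e}
  B6: | IN={b, c, e} | OUT={b, c, d, e}
  B7: | IN={b, c, d, e} | OUT={b, c}
  B8: | IN={b, c} | OUT={}

Merge at B1: OUT[B1] = IN[B2] = {a, b, c, d, e, f}
Applying B1's transfer function to that OUT value gives IN[B1] (row B1 above).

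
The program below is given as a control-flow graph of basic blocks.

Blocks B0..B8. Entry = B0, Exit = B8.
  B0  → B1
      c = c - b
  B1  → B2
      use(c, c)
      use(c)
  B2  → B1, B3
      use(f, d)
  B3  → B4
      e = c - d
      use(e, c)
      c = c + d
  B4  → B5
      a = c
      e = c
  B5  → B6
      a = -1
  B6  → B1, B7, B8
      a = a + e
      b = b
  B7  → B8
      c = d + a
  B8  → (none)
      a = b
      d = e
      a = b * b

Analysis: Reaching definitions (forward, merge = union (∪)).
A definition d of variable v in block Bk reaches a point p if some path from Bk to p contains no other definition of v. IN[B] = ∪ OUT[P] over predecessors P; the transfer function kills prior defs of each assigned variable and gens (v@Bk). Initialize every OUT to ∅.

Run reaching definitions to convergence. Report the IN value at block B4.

Answer: {a@B6, b@B6, c@B3, e@B3}

Derivation:
Per-block solution:
  B0:  IN={}  OUT={c@B0}
  B1:  IN={a@B6, b@B6, c@B0, c@B3, e@B4}  OUT={a@B6, b@B6, c@B0, c@B3, e@B4}
  B2:  IN={a@B6, b@B6, c@B0, c@B3, e@B4}  OUT={a@B6, b@B6, c@B0, c@B3, e@B4}
  B3:  IN={a@B6, b@B6, c@B0, c@B3, e@B4}  OUT={a@B6, b@B6, c@B3, e@B3}
  B4:  IN={a@B6, b@B6, c@B3, e@B3}  OUT={a@B4, b@B6, c@B3, e@B4}
  B5:  IN={a@B4, b@B6, c@B3, e@B4}  OUT={a@B5, b@B6, c@B3, e@B4}
  B6:  IN={a@B5, b@B6, c@B3, e@B4}  OUT={a@B6, b@B6, c@B3, e@B4}
  B7:  IN={a@B6, b@B6, c@B3, e@B4}  OUT={a@B6, b@B6, c@B7, e@B4}
  B8:  IN={a@B6, b@B6, c@B3, c@B7, e@B4}  OUT={a@B8, b@B6, c@B3, c@B7, d@B8, e@B4}

Merge at B4: IN[B4] = OUT[B3] = {a@B6, b@B6, c@B3, e@B3}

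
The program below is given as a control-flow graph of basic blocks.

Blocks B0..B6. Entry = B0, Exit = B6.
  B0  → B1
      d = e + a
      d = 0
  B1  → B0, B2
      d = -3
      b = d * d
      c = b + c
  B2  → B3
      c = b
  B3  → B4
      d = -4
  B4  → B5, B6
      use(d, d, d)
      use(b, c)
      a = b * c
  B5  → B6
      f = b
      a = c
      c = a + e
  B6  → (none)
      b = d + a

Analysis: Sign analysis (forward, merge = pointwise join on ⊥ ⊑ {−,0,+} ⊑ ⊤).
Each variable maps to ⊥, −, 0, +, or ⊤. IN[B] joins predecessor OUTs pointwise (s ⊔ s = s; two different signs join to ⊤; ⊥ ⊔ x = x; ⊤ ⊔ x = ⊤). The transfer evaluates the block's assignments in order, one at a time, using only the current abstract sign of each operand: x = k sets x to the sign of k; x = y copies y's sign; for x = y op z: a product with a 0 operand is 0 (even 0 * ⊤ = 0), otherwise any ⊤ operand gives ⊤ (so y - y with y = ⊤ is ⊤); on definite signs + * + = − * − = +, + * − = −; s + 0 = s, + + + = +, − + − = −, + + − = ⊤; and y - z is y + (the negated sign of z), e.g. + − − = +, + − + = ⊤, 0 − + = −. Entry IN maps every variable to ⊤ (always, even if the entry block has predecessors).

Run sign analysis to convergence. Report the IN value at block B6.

Answer: {a: +, b: +, c: ⊤, d: -, e: ⊤, f: ⊤}

Trace:
Fixpoint table:
  B0:  IN=(all ⊤)  OUT={d:0; rest ⊤}
  B1:  IN={d:0; rest ⊤}  OUT={b:+, d:-; rest ⊤}
  B2:  IN={b:+, d:-; rest ⊤}  OUT={b:+, c:+, d:-; rest ⊤}
  B3:  IN={b:+, c:+, d:-; rest ⊤}  OUT={b:+, c:+, d:-; rest ⊤}
  B4:  IN={b:+, c:+, d:-; rest ⊤}  OUT={a:+, b:+, c:+, d:-; rest ⊤}
  B5:  IN={a:+, b:+, c:+, d:-; rest ⊤}  OUT={a:+, b:+, d:-, f:+; rest ⊤}
  B6:  IN={a:+, b:+, d:-; rest ⊤}  OUT={a:+, d:-; rest ⊤}

Merge at B6: IN[B6] = OUT[B4] ⊔ OUT[B5] = {a: +, b: +, c: ⊤, d: -, e: ⊤, f: ⊤}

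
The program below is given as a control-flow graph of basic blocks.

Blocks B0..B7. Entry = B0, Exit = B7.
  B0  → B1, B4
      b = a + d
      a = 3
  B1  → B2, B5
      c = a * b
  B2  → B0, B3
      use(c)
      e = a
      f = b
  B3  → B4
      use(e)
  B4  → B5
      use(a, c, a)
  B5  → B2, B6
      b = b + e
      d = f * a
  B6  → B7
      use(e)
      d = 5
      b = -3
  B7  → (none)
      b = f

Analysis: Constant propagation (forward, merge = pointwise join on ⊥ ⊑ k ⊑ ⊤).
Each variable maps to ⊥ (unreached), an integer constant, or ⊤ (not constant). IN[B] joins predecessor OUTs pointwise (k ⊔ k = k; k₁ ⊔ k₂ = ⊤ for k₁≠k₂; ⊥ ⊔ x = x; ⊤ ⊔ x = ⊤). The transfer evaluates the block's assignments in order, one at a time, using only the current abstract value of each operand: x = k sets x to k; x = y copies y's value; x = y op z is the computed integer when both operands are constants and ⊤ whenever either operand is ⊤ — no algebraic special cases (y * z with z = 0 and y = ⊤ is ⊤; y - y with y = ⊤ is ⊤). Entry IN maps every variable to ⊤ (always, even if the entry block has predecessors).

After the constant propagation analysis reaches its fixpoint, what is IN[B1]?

Converged values:
  B0:  IN=(all ⊤)  OUT={a:3; rest ⊤}
  B1:  IN={a:3; rest ⊤}  OUT={a:3; rest ⊤}
  B2:  IN={a:3; rest ⊤}  OUT={a:3, e:3; rest ⊤}
  B3:  IN={a:3, e:3; rest ⊤}  OUT={a:3, e:3; rest ⊤}
  B4:  IN={a:3; rest ⊤}  OUT={a:3; rest ⊤}
  B5:  IN={a:3; rest ⊤}  OUT={a:3; rest ⊤}
  B6:  IN={a:3; rest ⊤}  OUT={a:3, b:-3, d:5; rest ⊤}
  B7:  IN={a:3, b:-3, d:5; rest ⊤}  OUT={a:3, d:5; rest ⊤}

Merge at B1: IN[B1] = OUT[B0] = {a: 3, b: ⊤, c: ⊤, d: ⊤, e: ⊤, f: ⊤}

Answer: {a: 3, b: ⊤, c: ⊤, d: ⊤, e: ⊤, f: ⊤}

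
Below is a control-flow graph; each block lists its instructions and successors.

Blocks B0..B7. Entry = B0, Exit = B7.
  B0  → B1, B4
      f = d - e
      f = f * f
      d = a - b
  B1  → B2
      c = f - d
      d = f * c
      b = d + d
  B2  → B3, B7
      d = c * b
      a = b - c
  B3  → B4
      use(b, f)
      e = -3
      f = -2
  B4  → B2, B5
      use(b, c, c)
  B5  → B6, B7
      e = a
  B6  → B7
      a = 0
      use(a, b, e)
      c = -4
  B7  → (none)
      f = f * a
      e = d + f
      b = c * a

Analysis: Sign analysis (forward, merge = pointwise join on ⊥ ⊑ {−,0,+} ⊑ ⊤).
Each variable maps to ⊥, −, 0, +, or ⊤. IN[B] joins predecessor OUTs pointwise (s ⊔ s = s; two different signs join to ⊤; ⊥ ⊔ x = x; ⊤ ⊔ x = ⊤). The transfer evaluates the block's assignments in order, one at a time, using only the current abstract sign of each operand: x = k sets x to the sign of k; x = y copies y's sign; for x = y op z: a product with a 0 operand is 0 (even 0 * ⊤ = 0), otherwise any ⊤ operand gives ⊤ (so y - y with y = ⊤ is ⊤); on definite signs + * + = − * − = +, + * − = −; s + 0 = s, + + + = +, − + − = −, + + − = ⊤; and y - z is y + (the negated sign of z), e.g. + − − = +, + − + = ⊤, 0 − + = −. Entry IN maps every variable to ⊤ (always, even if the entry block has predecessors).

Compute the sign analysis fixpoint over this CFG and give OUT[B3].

Answer: {a: ⊤, b: ⊤, c: ⊤, d: ⊤, e: -, f: -}

Trace:
Converged values:
  B0:  IN=(all ⊤)  OUT=(all ⊤)
  B1:  IN=(all ⊤)  OUT=(all ⊤)
  B2:  IN=(all ⊤)  OUT=(all ⊤)
  B3:  IN=(all ⊤)  OUT={e:-, f:-; rest ⊤}
  B4:  IN=(all ⊤)  OUT=(all ⊤)
  B5:  IN=(all ⊤)  OUT=(all ⊤)
  B6:  IN=(all ⊤)  OUT={a:0, c:-; rest ⊤}
  B7:  IN=(all ⊤)  OUT=(all ⊤)

Merge at B3: IN[B3] = OUT[B2] = {a: ⊤, b: ⊤, c: ⊤, d: ⊤, e: ⊤, f: ⊤}
Applying B3's transfer function to that IN value gives OUT[B3] (row B3 above).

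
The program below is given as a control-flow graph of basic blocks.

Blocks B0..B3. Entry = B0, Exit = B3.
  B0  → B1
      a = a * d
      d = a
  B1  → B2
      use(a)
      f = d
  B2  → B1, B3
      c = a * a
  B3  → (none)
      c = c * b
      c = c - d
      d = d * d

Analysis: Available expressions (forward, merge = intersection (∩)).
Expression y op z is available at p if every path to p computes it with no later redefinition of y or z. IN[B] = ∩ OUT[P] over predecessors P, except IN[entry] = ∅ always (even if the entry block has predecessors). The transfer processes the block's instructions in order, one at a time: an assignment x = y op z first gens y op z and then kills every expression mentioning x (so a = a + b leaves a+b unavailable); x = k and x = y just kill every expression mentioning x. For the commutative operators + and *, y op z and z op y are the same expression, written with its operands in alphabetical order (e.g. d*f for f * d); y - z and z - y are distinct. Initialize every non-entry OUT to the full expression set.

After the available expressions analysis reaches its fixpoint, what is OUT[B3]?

Fixpoint table:
  B0:   IN={}   OUT={}
  B1:   IN={}   OUT={}
  B2:   IN={}   OUT={a*a}
  B3:   IN={a*a}   OUT={a*a}

Merge at B3: IN[B3] = OUT[B2] = {a*a}
Applying B3's transfer function to that IN value gives OUT[B3] (row B3 above).

Answer: {a*a}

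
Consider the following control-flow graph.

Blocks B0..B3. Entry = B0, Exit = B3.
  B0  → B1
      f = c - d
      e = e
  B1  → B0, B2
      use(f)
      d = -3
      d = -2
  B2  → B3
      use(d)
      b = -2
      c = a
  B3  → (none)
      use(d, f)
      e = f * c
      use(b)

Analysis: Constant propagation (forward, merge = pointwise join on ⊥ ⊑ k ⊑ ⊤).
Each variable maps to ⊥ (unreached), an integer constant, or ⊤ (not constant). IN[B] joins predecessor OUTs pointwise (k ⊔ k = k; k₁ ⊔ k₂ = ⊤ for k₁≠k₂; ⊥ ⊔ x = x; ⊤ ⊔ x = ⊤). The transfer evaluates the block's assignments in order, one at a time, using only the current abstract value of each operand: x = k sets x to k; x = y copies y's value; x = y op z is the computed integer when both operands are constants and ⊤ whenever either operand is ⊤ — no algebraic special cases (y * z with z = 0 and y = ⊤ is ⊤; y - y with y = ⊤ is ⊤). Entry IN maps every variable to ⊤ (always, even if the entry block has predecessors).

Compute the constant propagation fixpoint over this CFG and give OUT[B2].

Answer: {a: ⊤, b: -2, c: ⊤, d: -2, e: ⊤, f: ⊤}

Trace:
Converged values:
  B0: | IN=(all ⊤) | OUT=(all ⊤)
  B1: | IN=(all ⊤) | OUT={d:-2; rest ⊤}
  B2: | IN={d:-2; rest ⊤} | OUT={b:-2, d:-2; rest ⊤}
  B3: | IN={b:-2, d:-2; rest ⊤} | OUT={b:-2, d:-2; rest ⊤}

Merge at B2: IN[B2] = OUT[B1] = {a: ⊤, b: ⊤, c: ⊤, d: -2, e: ⊤, f: ⊤}
Applying B2's transfer function to that IN value gives OUT[B2] (row B2 above).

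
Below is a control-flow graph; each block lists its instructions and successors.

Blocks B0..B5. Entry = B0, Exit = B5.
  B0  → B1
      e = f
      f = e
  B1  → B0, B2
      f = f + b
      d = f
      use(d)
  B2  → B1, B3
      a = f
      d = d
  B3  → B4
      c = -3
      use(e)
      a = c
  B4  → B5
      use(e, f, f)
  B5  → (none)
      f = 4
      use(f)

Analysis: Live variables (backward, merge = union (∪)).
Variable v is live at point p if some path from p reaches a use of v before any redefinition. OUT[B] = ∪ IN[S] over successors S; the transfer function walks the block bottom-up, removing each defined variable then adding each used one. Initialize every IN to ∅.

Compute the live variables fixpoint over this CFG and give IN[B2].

Fixpoint table:
  B0:   IN={b, f}   OUT={b, e, f}
  B1:   IN={b, e, f}   OUT={b, d, e, f}
  B2:   IN={b, d, e, f}   OUT={b, e, f}
  B3:   IN={e, f}   OUT={e, f}
  B4:   IN={e, f}   OUT={}
  B5:   IN={}   OUT={}

Merge at B2: OUT[B2] = IN[B1] ⊔ IN[B3] = {b, e, f}
Applying B2's transfer function to that OUT value gives IN[B2] (row B2 above).

Answer: {b, d, e, f}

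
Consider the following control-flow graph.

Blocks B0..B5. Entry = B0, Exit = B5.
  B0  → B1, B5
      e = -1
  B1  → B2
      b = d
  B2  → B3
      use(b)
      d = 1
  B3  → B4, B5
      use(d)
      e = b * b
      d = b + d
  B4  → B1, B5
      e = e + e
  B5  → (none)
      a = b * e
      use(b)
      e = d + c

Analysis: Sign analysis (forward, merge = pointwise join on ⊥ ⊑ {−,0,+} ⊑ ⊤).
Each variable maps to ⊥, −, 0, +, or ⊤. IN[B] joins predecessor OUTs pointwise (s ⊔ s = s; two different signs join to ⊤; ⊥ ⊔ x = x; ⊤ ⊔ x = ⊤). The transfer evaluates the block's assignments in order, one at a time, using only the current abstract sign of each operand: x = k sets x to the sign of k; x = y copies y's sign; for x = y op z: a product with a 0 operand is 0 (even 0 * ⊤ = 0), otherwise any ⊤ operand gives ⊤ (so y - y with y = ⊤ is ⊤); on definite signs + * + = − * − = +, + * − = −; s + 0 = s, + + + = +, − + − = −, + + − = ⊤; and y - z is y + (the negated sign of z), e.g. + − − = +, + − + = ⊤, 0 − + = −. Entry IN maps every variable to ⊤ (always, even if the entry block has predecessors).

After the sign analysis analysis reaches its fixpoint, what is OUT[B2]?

Converged values:
  B0:  IN=(all ⊤)  OUT={e:-; rest ⊤}
  B1:  IN=(all ⊤)  OUT=(all ⊤)
  B2:  IN=(all ⊤)  OUT={d:+; rest ⊤}
  B3:  IN={d:+; rest ⊤}  OUT=(all ⊤)
  B4:  IN=(all ⊤)  OUT=(all ⊤)
  B5:  IN=(all ⊤)  OUT=(all ⊤)

Merge at B2: IN[B2] = OUT[B1] = {a: ⊤, b: ⊤, c: ⊤, d: ⊤, e: ⊤, f: ⊤}
Applying B2's transfer function to that IN value gives OUT[B2] (row B2 above).

Answer: {a: ⊤, b: ⊤, c: ⊤, d: +, e: ⊤, f: ⊤}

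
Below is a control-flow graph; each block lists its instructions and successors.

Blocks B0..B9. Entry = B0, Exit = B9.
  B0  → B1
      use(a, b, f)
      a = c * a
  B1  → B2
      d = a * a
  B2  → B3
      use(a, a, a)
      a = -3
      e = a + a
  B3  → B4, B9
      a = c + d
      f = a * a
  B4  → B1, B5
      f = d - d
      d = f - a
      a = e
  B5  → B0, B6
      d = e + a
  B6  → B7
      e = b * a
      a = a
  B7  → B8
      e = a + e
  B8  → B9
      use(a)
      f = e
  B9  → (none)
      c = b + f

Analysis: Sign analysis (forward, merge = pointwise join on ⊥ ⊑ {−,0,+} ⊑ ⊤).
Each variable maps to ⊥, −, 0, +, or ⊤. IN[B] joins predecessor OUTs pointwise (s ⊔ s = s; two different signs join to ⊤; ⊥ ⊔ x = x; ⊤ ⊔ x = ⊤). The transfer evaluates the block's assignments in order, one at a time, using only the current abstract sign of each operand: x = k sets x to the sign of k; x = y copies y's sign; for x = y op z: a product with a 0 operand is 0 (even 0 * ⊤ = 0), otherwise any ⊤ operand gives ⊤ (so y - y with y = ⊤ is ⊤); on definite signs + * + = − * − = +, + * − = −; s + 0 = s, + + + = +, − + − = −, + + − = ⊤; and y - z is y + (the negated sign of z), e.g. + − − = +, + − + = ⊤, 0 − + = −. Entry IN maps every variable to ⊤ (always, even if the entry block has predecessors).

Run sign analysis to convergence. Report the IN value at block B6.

Answer: {a: -, b: ⊤, c: ⊤, d: -, e: -, f: ⊤}

Working:
Converged values:
  B0:  IN=(all ⊤)  OUT=(all ⊤)
  B1:  IN=(all ⊤)  OUT=(all ⊤)
  B2:  IN=(all ⊤)  OUT={a:-, e:-; rest ⊤}
  B3:  IN={a:-, e:-; rest ⊤}  OUT={e:-; rest ⊤}
  B4:  IN={e:-; rest ⊤}  OUT={a:-, e:-; rest ⊤}
  B5:  IN={a:-, e:-; rest ⊤}  OUT={a:-, d:-, e:-; rest ⊤}
  B6:  IN={a:-, d:-, e:-; rest ⊤}  OUT={a:-, d:-; rest ⊤}
  B7:  IN={a:-, d:-; rest ⊤}  OUT={a:-, d:-; rest ⊤}
  B8:  IN={a:-, d:-; rest ⊤}  OUT={a:-, d:-; rest ⊤}
  B9:  IN=(all ⊤)  OUT=(all ⊤)

Merge at B6: IN[B6] = OUT[B5] = {a: -, b: ⊤, c: ⊤, d: -, e: -, f: ⊤}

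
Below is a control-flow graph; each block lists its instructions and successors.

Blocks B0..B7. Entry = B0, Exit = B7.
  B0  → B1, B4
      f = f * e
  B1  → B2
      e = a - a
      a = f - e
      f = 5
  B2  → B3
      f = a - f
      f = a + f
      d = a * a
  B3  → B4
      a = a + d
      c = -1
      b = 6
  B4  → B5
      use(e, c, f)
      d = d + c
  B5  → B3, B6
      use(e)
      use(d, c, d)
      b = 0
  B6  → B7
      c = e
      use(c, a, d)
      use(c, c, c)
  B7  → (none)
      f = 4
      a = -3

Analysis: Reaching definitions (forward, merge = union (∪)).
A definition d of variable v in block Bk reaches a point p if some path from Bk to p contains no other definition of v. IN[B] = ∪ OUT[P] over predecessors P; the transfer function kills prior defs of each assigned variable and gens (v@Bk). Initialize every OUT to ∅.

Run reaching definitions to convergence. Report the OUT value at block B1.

Per-block solution:
  B0:  IN={}  OUT={f@B0}
  B1:  IN={f@B0}  OUT={a@B1, e@B1, f@B1}
  B2:  IN={a@B1, e@B1, f@B1}  OUT={a@B1, d@B2, e@B1, f@B2}
  B3:  IN={a@B1, a@B3, b@B5, c@B3, d@B2, d@B4, e@B1, f@B0, f@B2}  OUT={a@B3, b@B3, c@B3, d@B2, d@B4, e@B1, f@B0, f@B2}
  B4:  IN={a@B3, b@B3, c@B3, d@B2, d@B4, e@B1, f@B0, f@B2}  OUT={a@B3, b@B3, c@B3, d@B4, e@B1, f@B0, f@B2}
  B5:  IN={a@B3, b@B3, c@B3, d@B4, e@B1, f@B0, f@B2}  OUT={a@B3, b@B5, c@B3, d@B4, e@B1, f@B0, f@B2}
  B6:  IN={a@B3, b@B5, c@B3, d@B4, e@B1, f@B0, f@B2}  OUT={a@B3, b@B5, c@B6, d@B4, e@B1, f@B0, f@B2}
  B7:  IN={a@B3, b@B5, c@B6, d@B4, e@B1, f@B0, f@B2}  OUT={a@B7, b@B5, c@B6, d@B4, e@B1, f@B7}

Merge at B1: IN[B1] = OUT[B0] = {f@B0}
Applying B1's transfer function to that IN value gives OUT[B1] (row B1 above).

Answer: {a@B1, e@B1, f@B1}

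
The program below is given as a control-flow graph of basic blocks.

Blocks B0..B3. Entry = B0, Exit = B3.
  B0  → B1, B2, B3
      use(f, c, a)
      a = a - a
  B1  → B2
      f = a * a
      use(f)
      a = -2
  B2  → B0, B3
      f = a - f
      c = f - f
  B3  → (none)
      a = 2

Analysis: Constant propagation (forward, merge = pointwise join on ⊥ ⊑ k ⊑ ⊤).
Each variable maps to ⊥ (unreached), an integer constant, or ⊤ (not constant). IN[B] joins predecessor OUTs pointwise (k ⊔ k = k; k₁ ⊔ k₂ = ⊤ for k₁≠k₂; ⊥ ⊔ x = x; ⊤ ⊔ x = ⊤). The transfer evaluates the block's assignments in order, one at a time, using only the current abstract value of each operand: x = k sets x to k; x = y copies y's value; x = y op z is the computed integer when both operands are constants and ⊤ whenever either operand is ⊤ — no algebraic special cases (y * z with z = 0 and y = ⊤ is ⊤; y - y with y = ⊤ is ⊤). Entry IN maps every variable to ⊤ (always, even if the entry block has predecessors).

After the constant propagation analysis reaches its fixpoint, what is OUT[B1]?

Fixpoint table:
  B0:   IN=(all ⊤)   OUT=(all ⊤)
  B1:   IN=(all ⊤)   OUT={a:-2; rest ⊤}
  B2:   IN=(all ⊤)   OUT=(all ⊤)
  B3:   IN=(all ⊤)   OUT={a:2; rest ⊤}

Merge at B1: IN[B1] = OUT[B0] = {a: ⊤, b: ⊤, c: ⊤, d: ⊤, e: ⊤, f: ⊤}
Applying B1's transfer function to that IN value gives OUT[B1] (row B1 above).

Answer: {a: -2, b: ⊤, c: ⊤, d: ⊤, e: ⊤, f: ⊤}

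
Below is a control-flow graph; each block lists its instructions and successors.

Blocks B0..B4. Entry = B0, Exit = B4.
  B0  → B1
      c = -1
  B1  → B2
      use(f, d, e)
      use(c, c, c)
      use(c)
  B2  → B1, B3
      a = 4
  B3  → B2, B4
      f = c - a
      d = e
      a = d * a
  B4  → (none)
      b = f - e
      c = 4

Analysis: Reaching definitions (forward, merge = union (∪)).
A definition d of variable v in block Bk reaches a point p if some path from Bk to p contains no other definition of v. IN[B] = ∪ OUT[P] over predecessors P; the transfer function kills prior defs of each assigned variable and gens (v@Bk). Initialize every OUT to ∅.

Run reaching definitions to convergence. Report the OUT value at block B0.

Fixpoint table:
  B0:   IN={}   OUT={c@B0}
  B1:   IN={a@B2, c@B0, d@B3, f@B3}   OUT={a@B2, c@B0, d@B3, f@B3}
  B2:   IN={a@B2, a@B3, c@B0, d@B3, f@B3}   OUT={a@B2, c@B0, d@B3, f@B3}
  B3:   IN={a@B2, c@B0, d@B3, f@B3}   OUT={a@B3, c@B0, d@B3, f@B3}
  B4:   IN={a@B3, c@B0, d@B3, f@B3}   OUT={a@B3, b@B4, c@B4, d@B3, f@B3}

B0 is the boundary node: IN[B0] = {}
Applying B0's transfer function to that IN value gives OUT[B0] (row B0 above).

Answer: {c@B0}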